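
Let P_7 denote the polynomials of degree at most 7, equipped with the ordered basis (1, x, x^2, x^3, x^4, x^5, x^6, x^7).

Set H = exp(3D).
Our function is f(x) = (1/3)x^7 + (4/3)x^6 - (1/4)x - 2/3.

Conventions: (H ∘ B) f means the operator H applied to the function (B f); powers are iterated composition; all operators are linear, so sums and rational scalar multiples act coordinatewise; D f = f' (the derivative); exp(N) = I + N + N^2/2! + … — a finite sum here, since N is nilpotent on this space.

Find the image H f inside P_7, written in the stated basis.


order-1 term: 7x^6 + 24x^5 - 3/4
order-2 term: 63x^5 + 180x^4
order-3 term: 315x^4 + 720x^3
order-4 term: 945x^3 + 1620x^2
order-5 term: 1701x^2 + 1944x
order-6 term: 1701x + 972
order-7 term: 729
the series for exp(3D) f terminates at order 7
exp(3D) f = (1/3)x^7 + (25/3)x^6 + 87x^5 + 495x^4 + 1665x^3 + 3321x^2 + (14579/4)x + 20395/12

g(x) = (1/3)x^7 + (25/3)x^6 + 87x^5 + 495x^4 + 1665x^3 + 3321x^2 + (14579/4)x + 20395/12


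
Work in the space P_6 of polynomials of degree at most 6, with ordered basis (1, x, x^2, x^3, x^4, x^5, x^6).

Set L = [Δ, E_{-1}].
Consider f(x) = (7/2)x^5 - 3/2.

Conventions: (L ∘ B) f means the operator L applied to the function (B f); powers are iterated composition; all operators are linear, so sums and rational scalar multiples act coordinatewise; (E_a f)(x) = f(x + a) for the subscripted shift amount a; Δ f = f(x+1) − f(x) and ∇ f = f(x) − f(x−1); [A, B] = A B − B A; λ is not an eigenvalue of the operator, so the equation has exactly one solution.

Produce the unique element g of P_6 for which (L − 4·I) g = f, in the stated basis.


the result is g(x) = -(7/8)x^5 + 3/8

write g with unknown coordinates in the stated basis and equate coefficients in (L − 4·I) g = f
solving from the highest basis element down gives g = -(7/8)x^5 + 3/8
check: L g = 0
so L g − 4·g = (7/2)x^5 - 3/2 = f ✓


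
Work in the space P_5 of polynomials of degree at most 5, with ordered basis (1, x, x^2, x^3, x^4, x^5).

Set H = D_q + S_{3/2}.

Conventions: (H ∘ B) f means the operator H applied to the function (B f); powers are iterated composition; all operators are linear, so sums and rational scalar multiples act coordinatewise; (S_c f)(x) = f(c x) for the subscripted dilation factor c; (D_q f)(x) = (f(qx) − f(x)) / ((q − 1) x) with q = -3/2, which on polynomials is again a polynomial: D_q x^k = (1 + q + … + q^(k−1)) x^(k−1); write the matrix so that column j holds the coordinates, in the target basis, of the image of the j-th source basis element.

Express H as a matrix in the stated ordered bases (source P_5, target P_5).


the matrix is [[1, 1, 0, 0, 0, 0]; [0, 3/2, -1/2, 0, 0, 0]; [0, 0, 9/4, 7/4, 0, 0]; [0, 0, 0, 27/8, -13/8, 0]; [0, 0, 0, 0, 81/16, 55/16]; [0, 0, 0, 0, 0, 243/32]] (rows listed top to bottom)

image of 1: 1
image of x: (3/2)x + 1
image of x^2: (9/4)x^2 - (1/2)x
image of x^3: (27/8)x^3 + (7/4)x^2
image of x^4: (81/16)x^4 - (13/8)x^3
image of x^5: (243/32)x^5 + (55/16)x^4
each image's coordinates form column j of the matrix


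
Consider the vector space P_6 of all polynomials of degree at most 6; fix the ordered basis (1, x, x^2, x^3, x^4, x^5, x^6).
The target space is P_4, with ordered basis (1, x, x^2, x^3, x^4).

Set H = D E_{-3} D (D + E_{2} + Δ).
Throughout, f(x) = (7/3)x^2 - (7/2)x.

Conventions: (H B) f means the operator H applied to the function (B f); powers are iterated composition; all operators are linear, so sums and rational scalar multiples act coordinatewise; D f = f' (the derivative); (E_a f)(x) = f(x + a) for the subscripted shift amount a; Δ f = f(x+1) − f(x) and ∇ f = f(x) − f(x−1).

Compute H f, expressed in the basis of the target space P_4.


D f = (14/3)x - 7/2
E_{2} f = (7/3)x^2 + (35/6)x + 7/3
Δ f = (14/3)x - 7/6
(D + E_{2} + Δ) f = (7/3)x^2 + (91/6)x - 7/3
D (D + E_{2} + Δ) f = (14/3)x + 91/6
E_{-3} D (D + E_{2} + Δ) f = (14/3)x + 7/6
D E_{-3} D (D + E_{2} + Δ) f = 14/3

the result is g(x) = 14/3


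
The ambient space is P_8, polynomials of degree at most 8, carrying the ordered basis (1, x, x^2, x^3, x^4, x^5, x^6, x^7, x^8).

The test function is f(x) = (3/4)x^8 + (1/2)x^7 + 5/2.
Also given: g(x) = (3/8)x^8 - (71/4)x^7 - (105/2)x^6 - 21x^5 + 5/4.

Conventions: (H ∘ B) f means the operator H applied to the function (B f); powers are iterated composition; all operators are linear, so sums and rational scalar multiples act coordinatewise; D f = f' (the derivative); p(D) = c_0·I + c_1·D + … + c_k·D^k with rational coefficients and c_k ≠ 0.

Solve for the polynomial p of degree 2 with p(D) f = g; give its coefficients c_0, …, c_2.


c_0 = 1/2, c_1 = -3, c_2 = -1

D^0 f = (3/4)x^8 + (1/2)x^7 + 5/2
D^1 f = 6x^7 + (7/2)x^6
D^2 f = 42x^6 + 21x^5
matching coefficients of g against c_0 f + c_1 Df + … from the top degree down determines the c_i
solution: c_0 = 1/2, c_1 = -3, c_2 = -1


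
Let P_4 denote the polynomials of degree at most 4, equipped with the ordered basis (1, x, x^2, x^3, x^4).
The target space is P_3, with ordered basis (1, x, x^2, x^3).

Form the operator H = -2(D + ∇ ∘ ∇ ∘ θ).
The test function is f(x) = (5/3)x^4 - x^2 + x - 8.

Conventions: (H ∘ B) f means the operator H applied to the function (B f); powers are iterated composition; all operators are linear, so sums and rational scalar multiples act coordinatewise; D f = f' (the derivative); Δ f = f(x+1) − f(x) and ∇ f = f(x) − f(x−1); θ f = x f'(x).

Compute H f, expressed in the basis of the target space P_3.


D f = (20/3)x^3 - 2x + 1
θ f = (20/3)x^4 - 2x^2 + x
∇ θ f = (80/3)x^3 - 40x^2 + (68/3)x - 11/3
∇ ∇ θ f = 80x^2 - 160x + 268/3
(D + ∇ ∘ ∇ ∘ θ) f = (20/3)x^3 + 80x^2 - 162x + 271/3
(-2(D + ∇ ∘ ∇ ∘ θ)) f = -(40/3)x^3 - 160x^2 + 324x - 542/3

the image equals g(x) = -(40/3)x^3 - 160x^2 + 324x - 542/3


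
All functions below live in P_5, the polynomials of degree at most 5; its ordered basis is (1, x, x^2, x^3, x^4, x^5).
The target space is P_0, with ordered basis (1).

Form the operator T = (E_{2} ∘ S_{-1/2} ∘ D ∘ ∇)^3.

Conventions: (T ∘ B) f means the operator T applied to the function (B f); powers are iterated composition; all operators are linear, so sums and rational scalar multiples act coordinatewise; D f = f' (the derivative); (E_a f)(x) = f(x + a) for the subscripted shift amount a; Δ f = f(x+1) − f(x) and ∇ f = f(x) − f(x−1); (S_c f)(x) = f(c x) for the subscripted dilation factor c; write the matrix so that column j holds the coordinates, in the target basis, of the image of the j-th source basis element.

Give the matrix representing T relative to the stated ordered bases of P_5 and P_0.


the matrix is [[0, 0, 0, 0, 0, 0]] (rows listed top to bottom)

image of 1: 0
image of x: 0
image of x^2: 0
image of x^3: 0
image of x^4: 0
image of x^5: 0
each image's coordinates form column j of the matrix


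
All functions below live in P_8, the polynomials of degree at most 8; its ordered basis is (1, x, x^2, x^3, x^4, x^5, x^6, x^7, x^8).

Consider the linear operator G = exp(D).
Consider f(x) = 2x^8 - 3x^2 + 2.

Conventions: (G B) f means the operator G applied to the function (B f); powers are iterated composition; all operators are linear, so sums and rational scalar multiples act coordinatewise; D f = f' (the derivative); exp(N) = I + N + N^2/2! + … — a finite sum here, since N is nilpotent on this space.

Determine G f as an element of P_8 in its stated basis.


order-1 term: 16x^7 - 6x
order-2 term: 56x^6 - 3
order-3 term: 112x^5
order-4 term: 140x^4
order-5 term: 112x^3
order-6 term: 56x^2
order-7 term: 16x
order-8 term: 2
the series for exp(D) f terminates at order 8
exp(D) f = 2x^8 + 16x^7 + 56x^6 + 112x^5 + 140x^4 + 112x^3 + 53x^2 + 10x + 1

the image equals g(x) = 2x^8 + 16x^7 + 56x^6 + 112x^5 + 140x^4 + 112x^3 + 53x^2 + 10x + 1


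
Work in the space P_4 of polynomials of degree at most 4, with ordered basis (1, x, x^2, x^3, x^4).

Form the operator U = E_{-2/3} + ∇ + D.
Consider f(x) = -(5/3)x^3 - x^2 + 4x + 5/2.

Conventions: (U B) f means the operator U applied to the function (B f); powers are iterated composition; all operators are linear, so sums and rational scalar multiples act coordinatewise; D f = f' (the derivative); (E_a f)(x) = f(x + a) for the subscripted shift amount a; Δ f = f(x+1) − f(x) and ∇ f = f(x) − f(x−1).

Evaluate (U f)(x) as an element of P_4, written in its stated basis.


E_{-2/3} f = -(5/3)x^3 + (7/3)x^2 + (28/9)x - 19/162
∇ f = -5x^2 + 3x + 10/3
D f = -5x^2 - 2x + 4
(E_{-2/3} + ∇ + D) f = -(5/3)x^3 - (23/3)x^2 + (37/9)x + 1169/162

the result is g(x) = -(5/3)x^3 - (23/3)x^2 + (37/9)x + 1169/162


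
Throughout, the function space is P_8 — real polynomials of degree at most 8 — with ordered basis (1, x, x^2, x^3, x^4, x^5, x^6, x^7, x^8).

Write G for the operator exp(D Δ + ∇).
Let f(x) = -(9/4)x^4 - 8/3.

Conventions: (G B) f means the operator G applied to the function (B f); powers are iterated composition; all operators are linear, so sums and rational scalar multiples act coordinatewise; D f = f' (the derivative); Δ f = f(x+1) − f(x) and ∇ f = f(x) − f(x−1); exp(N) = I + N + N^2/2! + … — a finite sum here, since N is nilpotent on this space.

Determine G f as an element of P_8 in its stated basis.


order-1 term: -9x^3 - (27/2)x^2 - 36x - 27/4
order-2 term: -(27/2)x^2 - 27x - 171/4
order-3 term: -9x - 27/2
order-4 term: -9/4
the series for exp(D Δ + ∇) f terminates at order 4
exp(D Δ + ∇) f = -(9/4)x^4 - 9x^3 - 27x^2 - 72x - 815/12

the result is g(x) = -(9/4)x^4 - 9x^3 - 27x^2 - 72x - 815/12


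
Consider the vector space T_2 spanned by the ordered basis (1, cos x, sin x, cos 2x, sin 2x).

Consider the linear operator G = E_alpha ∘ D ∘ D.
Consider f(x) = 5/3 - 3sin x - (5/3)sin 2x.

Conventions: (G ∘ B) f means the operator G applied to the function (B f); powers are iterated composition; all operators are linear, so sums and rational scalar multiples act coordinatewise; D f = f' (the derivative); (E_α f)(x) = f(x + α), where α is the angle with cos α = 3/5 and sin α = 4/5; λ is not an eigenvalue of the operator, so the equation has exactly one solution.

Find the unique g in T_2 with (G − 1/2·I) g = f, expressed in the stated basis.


the result is g(x) = -10/3 - (48/37)cos x + (66/37)sin x - (640/1513)cos 2x - (310/4539)sin 2x

write g with unknown coordinates in the stated basis and equate coefficients in (G − 1/2·I) g = f
solving from the highest basis element down gives g = -10/3 - (48/37)cos x + (66/37)sin x - (640/1513)cos 2x - (310/4539)sin 2x
check: G g = -(24/37)cos x - (78/37)sin x - (320/1513)cos 2x - (7720/4539)sin 2x
so G g − 1/2·g = 5/3 - 3sin x - (5/3)sin 2x = f ✓


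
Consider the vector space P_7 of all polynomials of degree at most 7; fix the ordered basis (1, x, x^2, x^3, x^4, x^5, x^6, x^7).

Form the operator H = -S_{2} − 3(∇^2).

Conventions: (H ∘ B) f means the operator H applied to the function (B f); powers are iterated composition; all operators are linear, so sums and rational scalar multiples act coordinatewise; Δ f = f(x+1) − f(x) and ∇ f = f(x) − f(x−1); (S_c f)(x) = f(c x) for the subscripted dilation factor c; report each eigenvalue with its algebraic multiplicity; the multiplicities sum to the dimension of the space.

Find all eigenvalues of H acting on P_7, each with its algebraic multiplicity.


image of 1: -1
image of x: -2x
image of x^2: -4x^2 - 6
image of x^3: -8x^3 - 18x + 18
image of x^4: -16x^4 - 36x^2 + 72x - 42
image of x^5: -32x^5 - 60x^3 + 180x^2 - 210x + 90
image of x^6: -64x^6 - 90x^4 + 360x^3 - 630x^2 + 540x - 186
image of x^7: -128x^7 - 126x^5 + 630x^4 - 1470x^3 + 1890x^2 - 1302x + 378
the matrix is upper triangular; its diagonal is (-1, -2, -4, -8, -16, -32, -64, -128)
for a triangular matrix the eigenvalues are the diagonal entries, with algebraic multiplicity their repetition count

λ = -128 (multiplicity 1), λ = -64 (multiplicity 1), λ = -32 (multiplicity 1), λ = -16 (multiplicity 1), λ = -8 (multiplicity 1), λ = -4 (multiplicity 1), λ = -2 (multiplicity 1), λ = -1 (multiplicity 1)


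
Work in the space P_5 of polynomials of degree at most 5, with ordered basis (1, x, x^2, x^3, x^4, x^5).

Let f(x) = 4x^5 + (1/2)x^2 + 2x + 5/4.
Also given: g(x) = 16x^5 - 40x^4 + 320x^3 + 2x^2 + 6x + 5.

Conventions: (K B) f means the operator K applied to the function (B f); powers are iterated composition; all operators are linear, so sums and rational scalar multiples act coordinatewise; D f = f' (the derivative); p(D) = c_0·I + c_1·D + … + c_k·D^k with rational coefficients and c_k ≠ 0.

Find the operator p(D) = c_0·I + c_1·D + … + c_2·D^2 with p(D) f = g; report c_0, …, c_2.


p(D) = 4·I − 2·D + 4·D^2, i.e. c_0 = 4, c_1 = -2, c_2 = 4

D^0 f = 4x^5 + (1/2)x^2 + 2x + 5/4
D^1 f = 20x^4 + x + 2
D^2 f = 80x^3 + 1
matching coefficients of g against c_0 f + c_1 Df + … from the top degree down determines the c_i
solution: c_0 = 4, c_1 = -2, c_2 = 4


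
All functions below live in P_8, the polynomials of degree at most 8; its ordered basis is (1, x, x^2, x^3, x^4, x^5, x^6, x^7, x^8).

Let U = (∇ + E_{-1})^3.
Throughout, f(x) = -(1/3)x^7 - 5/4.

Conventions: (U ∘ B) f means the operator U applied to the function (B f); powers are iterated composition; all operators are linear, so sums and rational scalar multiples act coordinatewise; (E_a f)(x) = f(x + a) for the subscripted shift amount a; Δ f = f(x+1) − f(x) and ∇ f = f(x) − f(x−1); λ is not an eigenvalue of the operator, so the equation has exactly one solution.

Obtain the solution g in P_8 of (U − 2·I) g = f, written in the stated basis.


write g with unknown coordinates in the stated basis and equate coefficients in (U − 2·I) g = f
solving from the highest basis element down gives g = (1/3)x^7 + 5/4
check: U g = (1/3)x^7 + 5/4
so U g − 2·g = -(1/3)x^7 - 5/4 = f ✓

the image equals g(x) = (1/3)x^7 + 5/4


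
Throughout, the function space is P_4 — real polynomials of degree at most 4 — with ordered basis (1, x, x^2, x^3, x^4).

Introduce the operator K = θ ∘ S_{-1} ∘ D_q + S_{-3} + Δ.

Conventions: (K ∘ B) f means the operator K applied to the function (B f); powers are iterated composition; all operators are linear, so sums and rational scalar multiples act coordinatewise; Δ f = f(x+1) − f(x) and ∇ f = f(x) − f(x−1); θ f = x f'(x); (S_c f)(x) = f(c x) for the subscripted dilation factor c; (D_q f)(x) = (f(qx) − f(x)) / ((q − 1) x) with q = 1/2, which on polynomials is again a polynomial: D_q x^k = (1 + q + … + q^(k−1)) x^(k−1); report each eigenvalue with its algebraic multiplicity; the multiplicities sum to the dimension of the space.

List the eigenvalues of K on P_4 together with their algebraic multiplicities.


λ = -27 (multiplicity 1), λ = -3 (multiplicity 1), λ = 1 (multiplicity 1), λ = 9 (multiplicity 1), λ = 81 (multiplicity 1)

image of 1: 1
image of x: -3x + 1
image of x^2: 9x^2 + (1/2)x + 1
image of x^3: -27x^3 + (13/2)x^2 + 3x + 1
image of x^4: 81x^4 - (13/8)x^3 + 6x^2 + 4x + 1
the matrix is upper triangular; its diagonal is (1, -3, 9, -27, 81)
for a triangular matrix the eigenvalues are the diagonal entries, with algebraic multiplicity their repetition count


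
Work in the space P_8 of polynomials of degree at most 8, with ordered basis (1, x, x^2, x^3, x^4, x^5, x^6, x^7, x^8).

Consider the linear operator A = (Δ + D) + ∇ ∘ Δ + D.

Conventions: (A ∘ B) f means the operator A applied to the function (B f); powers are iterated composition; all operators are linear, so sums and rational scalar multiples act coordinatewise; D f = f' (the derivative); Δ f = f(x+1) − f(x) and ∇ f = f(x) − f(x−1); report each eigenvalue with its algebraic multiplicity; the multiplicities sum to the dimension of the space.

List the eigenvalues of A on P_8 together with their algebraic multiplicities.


λ = 0 (multiplicity 9)

image of 1: 0
image of x: 3
image of x^2: 6x + 3
image of x^3: 9x^2 + 9x + 1
image of x^4: 12x^3 + 18x^2 + 4x + 3
image of x^5: 15x^4 + 30x^3 + 10x^2 + 15x + 1
image of x^6: 18x^5 + 45x^4 + 20x^3 + 45x^2 + 6x + 3
image of x^7: 21x^6 + 63x^5 + 35x^4 + 105x^3 + 21x^2 + 21x + 1
image of x^8: 24x^7 + 84x^6 + 56x^5 + 210x^4 + 56x^3 + 84x^2 + 8x + 3
the matrix is upper triangular; its diagonal is (0, 0, 0, 0, 0, 0, 0, 0, 0)
for a triangular matrix the eigenvalues are the diagonal entries, with algebraic multiplicity their repetition count


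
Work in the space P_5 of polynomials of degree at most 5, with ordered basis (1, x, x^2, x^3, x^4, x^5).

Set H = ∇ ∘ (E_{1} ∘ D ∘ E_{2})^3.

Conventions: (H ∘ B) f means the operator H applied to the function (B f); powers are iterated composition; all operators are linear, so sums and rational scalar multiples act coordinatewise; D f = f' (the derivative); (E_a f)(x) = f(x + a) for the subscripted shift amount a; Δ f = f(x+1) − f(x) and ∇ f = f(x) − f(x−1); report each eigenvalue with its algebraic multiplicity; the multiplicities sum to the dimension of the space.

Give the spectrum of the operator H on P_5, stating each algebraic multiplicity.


image of 1: 0
image of x: 0
image of x^2: 0
image of x^3: 0
image of x^4: 24
image of x^5: 120x + 1020
the matrix is upper triangular; its diagonal is (0, 0, 0, 0, 0, 0)
for a triangular matrix the eigenvalues are the diagonal entries, with algebraic multiplicity their repetition count

λ = 0 (multiplicity 6)


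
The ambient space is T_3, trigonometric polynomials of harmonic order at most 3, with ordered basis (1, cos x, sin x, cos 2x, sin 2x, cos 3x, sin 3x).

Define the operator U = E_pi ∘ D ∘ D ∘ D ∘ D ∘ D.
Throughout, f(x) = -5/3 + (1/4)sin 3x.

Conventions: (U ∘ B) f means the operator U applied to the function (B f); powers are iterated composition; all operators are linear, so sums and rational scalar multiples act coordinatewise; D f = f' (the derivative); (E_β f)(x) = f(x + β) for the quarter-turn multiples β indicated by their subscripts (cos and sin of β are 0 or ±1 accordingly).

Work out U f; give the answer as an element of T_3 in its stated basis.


the result is g(x) = -(243/4)cos 3x

D f = (3/4)cos 3x
D D f = -(9/4)sin 3x
D (D ∘ D) f = -(27/4)cos 3x
D D (D ∘ D) f = (81/4)sin 3x
D (D ∘ D ∘ D ∘ D) f = (243/4)cos 3x
E_pi D (D ∘ D ∘ D ∘ D) f = -(243/4)cos 3x


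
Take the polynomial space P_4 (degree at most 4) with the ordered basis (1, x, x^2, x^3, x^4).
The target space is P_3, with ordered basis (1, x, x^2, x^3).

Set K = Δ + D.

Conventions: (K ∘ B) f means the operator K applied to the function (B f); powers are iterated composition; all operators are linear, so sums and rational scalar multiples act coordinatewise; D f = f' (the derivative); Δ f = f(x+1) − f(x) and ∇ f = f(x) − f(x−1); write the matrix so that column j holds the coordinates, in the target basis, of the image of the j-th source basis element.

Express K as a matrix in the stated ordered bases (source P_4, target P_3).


image of 1: 0
image of x: 2
image of x^2: 4x + 1
image of x^3: 6x^2 + 3x + 1
image of x^4: 8x^3 + 6x^2 + 4x + 1
each image's coordinates form column j of the matrix

the matrix is [[0, 2, 1, 1, 1]; [0, 0, 4, 3, 4]; [0, 0, 0, 6, 6]; [0, 0, 0, 0, 8]] (rows listed top to bottom)


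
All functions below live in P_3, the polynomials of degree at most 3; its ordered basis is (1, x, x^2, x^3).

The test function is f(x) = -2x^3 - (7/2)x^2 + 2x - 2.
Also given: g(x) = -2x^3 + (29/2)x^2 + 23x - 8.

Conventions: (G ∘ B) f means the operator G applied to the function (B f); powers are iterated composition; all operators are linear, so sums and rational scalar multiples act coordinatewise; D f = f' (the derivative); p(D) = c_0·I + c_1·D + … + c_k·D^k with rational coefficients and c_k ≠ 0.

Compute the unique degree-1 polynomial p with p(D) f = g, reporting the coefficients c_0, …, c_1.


p(D) = I − 3·D, i.e. c_0 = 1, c_1 = -3

D^0 f = -2x^3 - (7/2)x^2 + 2x - 2
D^1 f = -6x^2 - 7x + 2
matching coefficients of g against c_0 f + c_1 Df + … from the top degree down determines the c_i
solution: c_0 = 1, c_1 = -3


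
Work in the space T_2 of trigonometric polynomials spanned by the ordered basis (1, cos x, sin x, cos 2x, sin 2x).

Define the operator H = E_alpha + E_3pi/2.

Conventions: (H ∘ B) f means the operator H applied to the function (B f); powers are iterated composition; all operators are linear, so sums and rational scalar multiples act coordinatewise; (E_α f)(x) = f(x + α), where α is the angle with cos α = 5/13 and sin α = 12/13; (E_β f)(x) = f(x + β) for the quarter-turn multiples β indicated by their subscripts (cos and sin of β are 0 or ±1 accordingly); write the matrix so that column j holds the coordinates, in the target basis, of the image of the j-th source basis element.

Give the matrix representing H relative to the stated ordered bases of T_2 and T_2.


image of 1: 2
image of cos x: (5/13)cos x + (1/13)sin x
image of sin x: -(1/13)cos x + (5/13)sin x
image of cos 2x: -(288/169)cos 2x - (120/169)sin 2x
image of sin 2x: (120/169)cos 2x - (288/169)sin 2x
each image's coordinates form column j of the matrix

the matrix is [[2, 0, 0, 0, 0]; [0, 5/13, -1/13, 0, 0]; [0, 1/13, 5/13, 0, 0]; [0, 0, 0, -288/169, 120/169]; [0, 0, 0, -120/169, -288/169]] (rows listed top to bottom)


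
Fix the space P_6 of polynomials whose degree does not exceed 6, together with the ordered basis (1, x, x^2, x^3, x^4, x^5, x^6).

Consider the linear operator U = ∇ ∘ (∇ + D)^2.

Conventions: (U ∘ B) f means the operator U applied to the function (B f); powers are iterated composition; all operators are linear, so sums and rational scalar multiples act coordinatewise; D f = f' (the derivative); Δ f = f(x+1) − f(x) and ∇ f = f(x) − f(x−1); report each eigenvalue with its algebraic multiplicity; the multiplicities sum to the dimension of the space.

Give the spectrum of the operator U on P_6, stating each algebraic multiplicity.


image of 1: 0
image of x: 0
image of x^2: 0
image of x^3: 24
image of x^4: 96x - 96
image of x^5: 240x^2 - 480x + 310
image of x^6: 480x^3 - 1440x^2 + 1860x - 930
the matrix is upper triangular; its diagonal is (0, 0, 0, 0, 0, 0, 0)
for a triangular matrix the eigenvalues are the diagonal entries, with algebraic multiplicity their repetition count

λ = 0 (multiplicity 7)


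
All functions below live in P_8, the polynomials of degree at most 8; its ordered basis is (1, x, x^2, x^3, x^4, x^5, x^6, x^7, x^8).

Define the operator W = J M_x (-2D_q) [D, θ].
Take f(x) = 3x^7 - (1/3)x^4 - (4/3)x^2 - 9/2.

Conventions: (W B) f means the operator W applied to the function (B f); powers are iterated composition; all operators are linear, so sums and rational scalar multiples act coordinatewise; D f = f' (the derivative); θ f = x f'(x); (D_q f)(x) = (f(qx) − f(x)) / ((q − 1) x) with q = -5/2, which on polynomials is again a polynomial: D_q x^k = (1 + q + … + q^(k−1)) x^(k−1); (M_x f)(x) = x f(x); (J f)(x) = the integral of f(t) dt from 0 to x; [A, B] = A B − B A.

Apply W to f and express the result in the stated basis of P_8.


the result is g(x) = (6669/16)x^7 + (19/6)x^4 + (8/3)x^2

θ f = 21x^7 - (4/3)x^4 - (8/3)x^2
D θ f = 147x^6 - (16/3)x^3 - (16/3)x
D f = 21x^6 - (4/3)x^3 - (8/3)x
θ D f = 126x^6 - 4x^3 - (8/3)x
[D, θ] f = 21x^6 - (4/3)x^3 - (8/3)x
D_q [D, θ] f = -(46683/32)x^5 - (19/3)x^2 - 8/3
(-2D_q) [D, θ] f = (46683/16)x^5 + (38/3)x^2 + 16/3
M_x (-2D_q) [D, θ] f = (46683/16)x^6 + (38/3)x^3 + (16/3)x
J (M_x (-2D_q) [D, θ]) f = (6669/16)x^7 + (19/6)x^4 + (8/3)x^2


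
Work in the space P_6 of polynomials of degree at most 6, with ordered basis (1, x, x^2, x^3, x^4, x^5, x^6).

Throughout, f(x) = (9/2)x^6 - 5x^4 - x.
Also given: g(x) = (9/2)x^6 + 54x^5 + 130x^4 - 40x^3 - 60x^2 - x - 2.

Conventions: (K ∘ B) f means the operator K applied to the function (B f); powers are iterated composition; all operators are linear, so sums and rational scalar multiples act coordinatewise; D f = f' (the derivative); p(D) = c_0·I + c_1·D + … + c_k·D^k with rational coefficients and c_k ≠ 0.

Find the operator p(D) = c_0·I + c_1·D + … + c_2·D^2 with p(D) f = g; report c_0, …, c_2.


D^0 f = (9/2)x^6 - 5x^4 - x
D^1 f = 27x^5 - 20x^3 - 1
D^2 f = 135x^4 - 60x^2
matching coefficients of g against c_0 f + c_1 Df + … from the top degree down determines the c_i
solution: c_0 = 1, c_1 = 2, c_2 = 1

p(D) = I + 2·D + D^2, i.e. c_0 = 1, c_1 = 2, c_2 = 1


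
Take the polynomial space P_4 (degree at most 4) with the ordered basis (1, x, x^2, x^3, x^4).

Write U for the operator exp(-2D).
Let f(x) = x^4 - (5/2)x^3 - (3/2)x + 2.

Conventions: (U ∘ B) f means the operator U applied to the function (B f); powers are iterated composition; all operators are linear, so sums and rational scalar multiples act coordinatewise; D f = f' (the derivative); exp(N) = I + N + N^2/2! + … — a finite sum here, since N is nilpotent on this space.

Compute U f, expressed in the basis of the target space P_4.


g(x) = x^4 - (21/2)x^3 + 39x^2 - (127/2)x + 41

order-1 term: -8x^3 + 15x^2 + 3
order-2 term: 24x^2 - 30x
order-3 term: -32x + 20
order-4 term: 16
the series for exp(-2D) f terminates at order 4
exp(-2D) f = x^4 - (21/2)x^3 + 39x^2 - (127/2)x + 41


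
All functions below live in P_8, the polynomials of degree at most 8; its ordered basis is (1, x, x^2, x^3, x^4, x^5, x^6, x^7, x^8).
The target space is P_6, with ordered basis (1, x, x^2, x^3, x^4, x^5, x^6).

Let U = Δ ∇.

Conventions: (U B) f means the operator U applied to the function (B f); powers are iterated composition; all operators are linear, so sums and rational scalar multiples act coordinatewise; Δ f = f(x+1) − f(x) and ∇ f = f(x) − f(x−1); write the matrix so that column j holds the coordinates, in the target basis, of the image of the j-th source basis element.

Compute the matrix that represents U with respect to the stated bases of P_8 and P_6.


image of 1: 0
image of x: 0
image of x^2: 2
image of x^3: 6x
image of x^4: 12x^2 + 2
image of x^5: 20x^3 + 10x
image of x^6: 30x^4 + 30x^2 + 2
image of x^7: 42x^5 + 70x^3 + 14x
image of x^8: 56x^6 + 140x^4 + 56x^2 + 2
each image's coordinates form column j of the matrix

the matrix is [[0, 0, 2, 0, 2, 0, 2, 0, 2]; [0, 0, 0, 6, 0, 10, 0, 14, 0]; [0, 0, 0, 0, 12, 0, 30, 0, 56]; [0, 0, 0, 0, 0, 20, 0, 70, 0]; [0, 0, 0, 0, 0, 0, 30, 0, 140]; [0, 0, 0, 0, 0, 0, 0, 42, 0]; [0, 0, 0, 0, 0, 0, 0, 0, 56]] (rows listed top to bottom)


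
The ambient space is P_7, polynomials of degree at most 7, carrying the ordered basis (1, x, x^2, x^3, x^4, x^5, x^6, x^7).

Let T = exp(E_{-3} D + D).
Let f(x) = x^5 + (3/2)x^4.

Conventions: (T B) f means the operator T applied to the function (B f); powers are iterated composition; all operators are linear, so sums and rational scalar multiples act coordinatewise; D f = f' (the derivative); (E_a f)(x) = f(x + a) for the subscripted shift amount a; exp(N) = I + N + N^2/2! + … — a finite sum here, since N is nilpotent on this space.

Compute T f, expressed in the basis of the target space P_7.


order-1 term: 10x^4 - 48x^3 + 216x^2 - 378x + 243
order-2 term: 40x^3 - 324x^2 + 1404x - 2214
order-3 term: 80x^2 - 672x + 1944
order-4 term: 80x - 456
order-5 term: 32
the series for exp(E_{-3} D + D) f terminates at order 5
exp(E_{-3} D + D) f = x^5 + (23/2)x^4 - 8x^3 - 28x^2 + 434x - 451

the image equals g(x) = x^5 + (23/2)x^4 - 8x^3 - 28x^2 + 434x - 451


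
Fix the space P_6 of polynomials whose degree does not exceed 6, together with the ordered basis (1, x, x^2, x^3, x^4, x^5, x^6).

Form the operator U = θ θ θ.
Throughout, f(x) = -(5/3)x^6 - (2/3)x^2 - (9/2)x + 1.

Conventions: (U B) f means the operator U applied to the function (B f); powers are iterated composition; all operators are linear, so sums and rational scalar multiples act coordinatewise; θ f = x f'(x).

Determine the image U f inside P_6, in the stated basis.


θ f = -10x^6 - (4/3)x^2 - (9/2)x
θ θ f = -60x^6 - (8/3)x^2 - (9/2)x
θ θ θ f = -360x^6 - (16/3)x^2 - (9/2)x

g(x) = -360x^6 - (16/3)x^2 - (9/2)x


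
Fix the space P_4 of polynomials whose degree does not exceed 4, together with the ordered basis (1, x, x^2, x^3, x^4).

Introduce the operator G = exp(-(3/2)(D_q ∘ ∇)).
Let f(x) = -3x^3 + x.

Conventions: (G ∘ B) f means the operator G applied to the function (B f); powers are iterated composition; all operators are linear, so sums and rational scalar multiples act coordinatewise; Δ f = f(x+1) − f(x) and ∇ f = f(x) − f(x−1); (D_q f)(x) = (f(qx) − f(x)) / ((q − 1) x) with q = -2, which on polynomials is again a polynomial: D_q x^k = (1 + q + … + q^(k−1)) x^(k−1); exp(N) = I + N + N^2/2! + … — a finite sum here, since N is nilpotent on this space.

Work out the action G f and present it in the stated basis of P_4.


order-1 term: -(27/2)x - 27/2
the series for exp(-(3/2)(D_q ∘ ∇)) f terminates at order 1
exp(-(3/2)(D_q ∘ ∇)) f = -3x^3 - (25/2)x - 27/2

g(x) = -3x^3 - (25/2)x - 27/2


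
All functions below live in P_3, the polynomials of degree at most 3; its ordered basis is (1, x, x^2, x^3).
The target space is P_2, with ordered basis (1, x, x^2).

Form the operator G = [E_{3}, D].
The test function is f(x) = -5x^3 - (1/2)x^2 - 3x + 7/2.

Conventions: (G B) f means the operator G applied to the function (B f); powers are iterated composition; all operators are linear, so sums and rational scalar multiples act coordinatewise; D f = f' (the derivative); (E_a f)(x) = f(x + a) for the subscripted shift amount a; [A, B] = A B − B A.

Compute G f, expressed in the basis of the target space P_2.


the result is g(x) = 0

D f = -15x^2 - x - 3
E_{3} D f = -15x^2 - 91x - 141
E_{3} f = -5x^3 - (91/2)x^2 - 141x - 145
D E_{3} f = -15x^2 - 91x - 141
[E_{3}, D] f = 0


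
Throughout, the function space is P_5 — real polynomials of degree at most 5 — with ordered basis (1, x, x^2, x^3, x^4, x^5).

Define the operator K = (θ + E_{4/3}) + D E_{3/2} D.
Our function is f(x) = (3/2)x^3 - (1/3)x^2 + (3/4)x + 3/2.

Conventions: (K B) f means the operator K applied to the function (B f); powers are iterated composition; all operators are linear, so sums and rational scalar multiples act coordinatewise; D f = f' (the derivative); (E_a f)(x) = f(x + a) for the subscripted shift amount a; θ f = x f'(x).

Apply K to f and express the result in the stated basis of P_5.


θ f = (9/2)x^3 - (2/3)x^2 + (3/4)x
E_{4/3} f = (3/2)x^3 + (17/3)x^2 + (283/36)x + 295/54
(θ + E_{4/3}) f = 6x^3 + 5x^2 + (155/18)x + 295/54
D f = (9/2)x^2 - (2/3)x + 3/4
E_{3/2} D f = (9/2)x^2 + (77/6)x + 79/8
D E_{3/2} D f = 9x + 77/6
((θ + E_{4/3}) + D E_{3/2} D) f = 6x^3 + 5x^2 + (317/18)x + 494/27

the image equals g(x) = 6x^3 + 5x^2 + (317/18)x + 494/27


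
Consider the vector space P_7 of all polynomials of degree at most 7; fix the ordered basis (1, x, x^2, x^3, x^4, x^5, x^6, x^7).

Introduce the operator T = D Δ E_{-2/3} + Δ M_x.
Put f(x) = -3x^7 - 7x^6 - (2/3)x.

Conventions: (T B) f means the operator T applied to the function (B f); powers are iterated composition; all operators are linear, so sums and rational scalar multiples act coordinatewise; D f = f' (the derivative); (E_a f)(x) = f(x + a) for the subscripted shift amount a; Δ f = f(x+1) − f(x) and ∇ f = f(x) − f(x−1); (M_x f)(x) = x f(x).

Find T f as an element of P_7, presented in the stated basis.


g(x) = -24x^7 - 133x^6 - 441x^5 - 560x^4 - 413x^3 - (938/3)x^2 - (473/9)x - 131/9

E_{-2/3} f = -3x^7 + 7x^6 - (140/9)x^4 + (560/27)x^3 - (112/9)x^2 + (734/243)x + 4/729
Δ E_{-2/3} f = -21x^6 - 21x^5 - (245/9)x^3 + (98/9)x^2 - (35/9)x - 58/243
D Δ E_{-2/3} f = -126x^5 - 105x^4 - (245/3)x^2 + (196/9)x - 35/9
M_x f = -3x^8 - 7x^7 - (2/3)x^2
Δ M_x f = -24x^7 - 133x^6 - 315x^5 - 455x^4 - 413x^3 - 231x^2 - (223/3)x - 32/3
(D Δ E_{-2/3} + Δ M_x) f = -24x^7 - 133x^6 - 441x^5 - 560x^4 - 413x^3 - (938/3)x^2 - (473/9)x - 131/9


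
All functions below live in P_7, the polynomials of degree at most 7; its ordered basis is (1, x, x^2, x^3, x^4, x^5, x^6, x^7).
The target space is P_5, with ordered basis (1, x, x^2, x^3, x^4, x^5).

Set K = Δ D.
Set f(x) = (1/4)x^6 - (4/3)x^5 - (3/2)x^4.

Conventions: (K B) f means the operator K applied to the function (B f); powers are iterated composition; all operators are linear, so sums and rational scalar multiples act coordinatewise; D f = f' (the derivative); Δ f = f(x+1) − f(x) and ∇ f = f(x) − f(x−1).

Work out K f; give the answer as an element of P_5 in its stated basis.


D f = (3/2)x^5 - (20/3)x^4 - 6x^3
Δ D f = (15/2)x^4 - (35/3)x^3 - 43x^2 - (223/6)x - 67/6

g(x) = (15/2)x^4 - (35/3)x^3 - 43x^2 - (223/6)x - 67/6


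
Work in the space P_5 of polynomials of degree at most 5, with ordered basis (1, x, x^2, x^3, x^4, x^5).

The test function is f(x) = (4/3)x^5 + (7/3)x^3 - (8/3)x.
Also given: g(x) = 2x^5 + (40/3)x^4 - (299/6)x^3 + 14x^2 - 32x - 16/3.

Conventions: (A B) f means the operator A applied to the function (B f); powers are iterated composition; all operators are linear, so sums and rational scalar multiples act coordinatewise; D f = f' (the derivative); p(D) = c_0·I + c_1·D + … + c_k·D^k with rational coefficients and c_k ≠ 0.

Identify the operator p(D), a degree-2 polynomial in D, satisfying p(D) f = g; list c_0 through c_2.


p(D) = (3/2)·I + 2·D − 2·D^2, i.e. c_0 = 3/2, c_1 = 2, c_2 = -2

D^0 f = (4/3)x^5 + (7/3)x^3 - (8/3)x
D^1 f = (20/3)x^4 + 7x^2 - 8/3
D^2 f = (80/3)x^3 + 14x
matching coefficients of g against c_0 f + c_1 Df + … from the top degree down determines the c_i
solution: c_0 = 3/2, c_1 = 2, c_2 = -2


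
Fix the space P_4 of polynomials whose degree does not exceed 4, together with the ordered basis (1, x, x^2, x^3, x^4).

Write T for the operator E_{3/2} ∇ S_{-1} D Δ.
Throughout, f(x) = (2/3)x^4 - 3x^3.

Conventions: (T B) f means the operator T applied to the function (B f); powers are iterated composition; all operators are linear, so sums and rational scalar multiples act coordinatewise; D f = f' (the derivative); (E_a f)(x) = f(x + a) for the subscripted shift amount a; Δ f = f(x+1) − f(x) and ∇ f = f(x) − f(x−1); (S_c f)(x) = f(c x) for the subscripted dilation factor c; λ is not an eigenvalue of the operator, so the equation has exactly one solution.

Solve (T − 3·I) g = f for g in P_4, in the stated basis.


g(x) = -(2/9)x^4 + x^3 - (16/9)x - 26/9

write g with unknown coordinates in the stated basis and equate coefficients in (T − 3·I) g = f
solving from the highest basis element down gives g = -(2/9)x^4 + x^3 - (16/9)x - 26/9
check: T g = -(16/3)x - 26/3
so T g − 3·g = (2/3)x^4 - 3x^3 = f ✓


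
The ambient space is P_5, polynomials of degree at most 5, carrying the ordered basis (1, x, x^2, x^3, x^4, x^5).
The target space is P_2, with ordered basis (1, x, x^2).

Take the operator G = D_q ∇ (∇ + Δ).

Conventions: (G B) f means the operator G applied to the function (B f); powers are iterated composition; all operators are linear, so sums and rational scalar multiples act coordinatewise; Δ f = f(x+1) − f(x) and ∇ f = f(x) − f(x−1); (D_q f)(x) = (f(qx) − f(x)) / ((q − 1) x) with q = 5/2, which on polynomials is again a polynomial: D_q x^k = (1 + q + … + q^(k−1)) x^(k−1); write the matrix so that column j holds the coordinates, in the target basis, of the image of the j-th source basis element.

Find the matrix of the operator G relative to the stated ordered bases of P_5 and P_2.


image of 1: 0
image of x: 0
image of x^2: 0
image of x^3: 12
image of x^4: 84x - 24
image of x^5: 390x^2 - 210x + 80
each image's coordinates form column j of the matrix

the matrix is [[0, 0, 0, 12, -24, 80]; [0, 0, 0, 0, 84, -210]; [0, 0, 0, 0, 0, 390]] (rows listed top to bottom)


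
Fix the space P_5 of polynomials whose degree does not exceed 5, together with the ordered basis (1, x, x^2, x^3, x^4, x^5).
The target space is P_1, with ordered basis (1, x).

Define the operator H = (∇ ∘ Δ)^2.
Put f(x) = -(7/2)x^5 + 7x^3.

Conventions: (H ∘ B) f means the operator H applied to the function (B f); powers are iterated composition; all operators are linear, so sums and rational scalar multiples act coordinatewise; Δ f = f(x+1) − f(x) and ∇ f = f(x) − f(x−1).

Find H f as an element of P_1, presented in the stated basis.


the image equals g(x) = -420x

Δ f = -(35/2)x^4 - 35x^3 - 14x^2 + (7/2)x + 7/2
∇ Δ f = -70x^3 + 7x
Δ (∇ ∘ Δ) f = -210x^2 - 210x - 63
∇ Δ (∇ ∘ Δ) f = -420x


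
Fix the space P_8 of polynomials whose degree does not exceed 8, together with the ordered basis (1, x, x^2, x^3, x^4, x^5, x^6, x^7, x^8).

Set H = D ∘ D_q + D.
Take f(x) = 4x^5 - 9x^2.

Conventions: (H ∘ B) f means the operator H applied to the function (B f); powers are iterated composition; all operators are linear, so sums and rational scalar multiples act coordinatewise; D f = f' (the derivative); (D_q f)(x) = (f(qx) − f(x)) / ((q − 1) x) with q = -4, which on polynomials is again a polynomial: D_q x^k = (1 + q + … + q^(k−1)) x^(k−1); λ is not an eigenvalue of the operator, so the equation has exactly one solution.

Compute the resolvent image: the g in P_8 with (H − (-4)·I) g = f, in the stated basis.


the result is g(x) = x^5 - (5/4)x^4 - (815/4)x^3 + (411/4)x^2 + 1273x - 3859/16

write g with unknown coordinates in the stated basis and equate coefficients in (H − (-4)·I) g = f
solving from the highest basis element down gives g = x^5 - (5/4)x^4 - (815/4)x^3 + (411/4)x^2 + 1273x - 3859/16
check: H g = 5x^4 + 815x^3 - 420x^2 - 5092x + 3859/4
so H g − (-4)·g = 4x^5 - 9x^2 = f ✓


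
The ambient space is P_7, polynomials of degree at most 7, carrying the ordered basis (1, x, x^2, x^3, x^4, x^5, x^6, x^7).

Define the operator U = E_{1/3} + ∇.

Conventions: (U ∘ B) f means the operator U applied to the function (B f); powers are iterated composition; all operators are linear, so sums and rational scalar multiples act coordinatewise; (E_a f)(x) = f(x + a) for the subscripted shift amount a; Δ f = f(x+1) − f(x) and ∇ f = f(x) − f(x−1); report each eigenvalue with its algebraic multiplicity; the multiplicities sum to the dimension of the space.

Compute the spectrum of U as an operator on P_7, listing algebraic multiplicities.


λ = 1 (multiplicity 8)

image of 1: 1
image of x: x + 4/3
image of x^2: x^2 + (8/3)x - 8/9
image of x^3: x^3 + 4x^2 - (8/3)x + 28/27
image of x^4: x^4 + (16/3)x^3 - (16/3)x^2 + (112/27)x - 80/81
image of x^5: x^5 + (20/3)x^4 - (80/9)x^3 + (280/27)x^2 - (400/81)x + 244/243
image of x^6: x^6 + 8x^5 - (40/3)x^4 + (560/27)x^3 - (400/27)x^2 + (488/81)x - 728/729
image of x^7: x^7 + (28/3)x^6 - (56/3)x^5 + (980/27)x^4 - (2800/81)x^3 + (1708/81)x^2 - (5096/729)x + 2188/2187
the matrix is upper triangular; its diagonal is (1, 1, 1, 1, 1, 1, 1, 1)
for a triangular matrix the eigenvalues are the diagonal entries, with algebraic multiplicity their repetition count


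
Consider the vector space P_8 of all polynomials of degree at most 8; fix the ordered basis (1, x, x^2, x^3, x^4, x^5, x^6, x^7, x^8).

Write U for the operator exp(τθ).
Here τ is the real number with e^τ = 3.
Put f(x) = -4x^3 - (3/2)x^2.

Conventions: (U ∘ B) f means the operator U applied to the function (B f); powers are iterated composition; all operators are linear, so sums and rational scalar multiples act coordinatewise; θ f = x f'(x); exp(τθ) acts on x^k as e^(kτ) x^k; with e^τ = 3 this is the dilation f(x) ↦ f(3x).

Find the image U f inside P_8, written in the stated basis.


exp(τθ) x^k = e^(kτ) x^k; with e^τ = 3 this sends x^k to 3^k x^k
x^2 ↦ 9 x^2
x^3 ↦ 27 x^3
applying this coordinatewise to f: exp(τθ) f = -108x^3 - (27/2)x^2

the image equals g(x) = -108x^3 - (27/2)x^2


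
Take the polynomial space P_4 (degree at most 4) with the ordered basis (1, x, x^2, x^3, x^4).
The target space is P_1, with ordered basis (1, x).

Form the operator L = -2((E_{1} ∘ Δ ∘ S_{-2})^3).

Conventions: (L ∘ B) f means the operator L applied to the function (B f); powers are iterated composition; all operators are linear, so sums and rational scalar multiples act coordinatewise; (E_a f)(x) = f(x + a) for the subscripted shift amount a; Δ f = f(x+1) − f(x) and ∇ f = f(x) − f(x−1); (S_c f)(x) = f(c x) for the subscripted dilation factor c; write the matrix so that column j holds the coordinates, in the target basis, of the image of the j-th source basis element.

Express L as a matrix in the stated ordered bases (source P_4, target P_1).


image of 1: 0
image of x: 0
image of x^2: 0
image of x^3: -768
image of x^4: 24576x + 27648
each image's coordinates form column j of the matrix

the matrix is [[0, 0, 0, -768, 27648]; [0, 0, 0, 0, 24576]] (rows listed top to bottom)
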